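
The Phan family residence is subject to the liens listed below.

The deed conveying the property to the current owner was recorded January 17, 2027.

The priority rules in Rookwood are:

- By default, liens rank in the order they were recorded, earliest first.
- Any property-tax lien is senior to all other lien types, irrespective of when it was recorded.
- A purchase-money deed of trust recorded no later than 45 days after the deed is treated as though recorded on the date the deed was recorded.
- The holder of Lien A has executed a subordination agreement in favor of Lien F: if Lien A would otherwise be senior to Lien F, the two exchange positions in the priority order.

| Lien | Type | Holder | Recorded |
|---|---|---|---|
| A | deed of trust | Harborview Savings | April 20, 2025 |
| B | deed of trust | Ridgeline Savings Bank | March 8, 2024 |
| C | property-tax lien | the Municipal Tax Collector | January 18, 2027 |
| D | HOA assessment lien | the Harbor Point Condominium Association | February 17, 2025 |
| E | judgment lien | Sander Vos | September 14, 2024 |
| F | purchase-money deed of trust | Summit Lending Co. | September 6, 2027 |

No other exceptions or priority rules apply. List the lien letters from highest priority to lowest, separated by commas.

C, B, E, D, F, A

Effective dates: F was recorded 232 days after the deed, outside the 45-day window, so it keeps its recording date.
C is a property-tax lien, so it outranks all other liens regardless of date.
Ordering the rest by effective date: B (March 8, 2024), E (September 14, 2024), D (February 17, 2025), A (April 20, 2025), F (September 6, 2027).
The subordination applies — A was senior to F — so A and F swap.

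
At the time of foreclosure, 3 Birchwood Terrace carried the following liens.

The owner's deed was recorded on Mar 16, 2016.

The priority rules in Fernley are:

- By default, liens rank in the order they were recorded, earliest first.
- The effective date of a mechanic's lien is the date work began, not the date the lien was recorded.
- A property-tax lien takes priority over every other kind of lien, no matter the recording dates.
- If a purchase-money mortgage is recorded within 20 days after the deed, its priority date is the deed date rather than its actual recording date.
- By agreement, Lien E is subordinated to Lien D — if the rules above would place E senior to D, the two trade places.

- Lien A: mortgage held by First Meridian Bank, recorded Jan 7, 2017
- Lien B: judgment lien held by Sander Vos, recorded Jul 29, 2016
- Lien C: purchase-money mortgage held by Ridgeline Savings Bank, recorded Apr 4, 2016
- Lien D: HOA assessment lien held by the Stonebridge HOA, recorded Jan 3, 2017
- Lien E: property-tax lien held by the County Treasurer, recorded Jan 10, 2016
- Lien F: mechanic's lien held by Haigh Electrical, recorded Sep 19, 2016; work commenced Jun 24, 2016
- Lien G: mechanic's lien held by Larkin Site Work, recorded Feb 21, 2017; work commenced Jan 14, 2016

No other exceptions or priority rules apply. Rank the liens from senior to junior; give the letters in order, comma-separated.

D, G, C, F, B, E, A

First, effective dates: C relates back to the deed date Mar 16, 2016; F's effective date is Jun 24, 2016, when work began; G relates back to Jan 14, 2016 (work commenced).
E, as a property-tax lien, has superpriority and ranks first.
The other liens, earliest effective date first: G (Jan 14, 2016), C (Mar 16, 2016), F (Jun 24, 2016), B (Jul 29, 2016), D (Jan 3, 2017), A (Jan 7, 2017).
E would otherwise be senior to D, so under the subordination agreement E and D exchange positions.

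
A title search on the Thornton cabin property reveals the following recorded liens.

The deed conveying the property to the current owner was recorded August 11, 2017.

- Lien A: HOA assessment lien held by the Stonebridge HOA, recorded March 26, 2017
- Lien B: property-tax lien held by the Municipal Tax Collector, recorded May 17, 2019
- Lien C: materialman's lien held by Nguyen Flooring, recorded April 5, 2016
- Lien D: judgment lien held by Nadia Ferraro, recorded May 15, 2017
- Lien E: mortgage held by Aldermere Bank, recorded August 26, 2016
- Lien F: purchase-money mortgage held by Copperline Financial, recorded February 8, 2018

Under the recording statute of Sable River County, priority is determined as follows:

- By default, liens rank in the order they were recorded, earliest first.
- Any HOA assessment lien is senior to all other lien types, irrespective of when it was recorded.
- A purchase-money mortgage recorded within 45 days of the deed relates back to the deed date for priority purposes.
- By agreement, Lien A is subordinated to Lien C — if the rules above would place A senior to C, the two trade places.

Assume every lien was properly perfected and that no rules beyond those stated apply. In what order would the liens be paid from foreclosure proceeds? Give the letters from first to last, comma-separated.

C, A, E, D, F, B

First, effective dates: F was recorded 181 days after the deed — beyond 45 days — so no relation-back applies.
A, as an HOA assessment lien, has superpriority and ranks first.
Ordering the rest by effective date: C (April 5, 2016), E (August 26, 2016), D (May 15, 2017), F (February 8, 2018), B (May 17, 2019).
Because A would otherwise rank above C, the subordination swaps them.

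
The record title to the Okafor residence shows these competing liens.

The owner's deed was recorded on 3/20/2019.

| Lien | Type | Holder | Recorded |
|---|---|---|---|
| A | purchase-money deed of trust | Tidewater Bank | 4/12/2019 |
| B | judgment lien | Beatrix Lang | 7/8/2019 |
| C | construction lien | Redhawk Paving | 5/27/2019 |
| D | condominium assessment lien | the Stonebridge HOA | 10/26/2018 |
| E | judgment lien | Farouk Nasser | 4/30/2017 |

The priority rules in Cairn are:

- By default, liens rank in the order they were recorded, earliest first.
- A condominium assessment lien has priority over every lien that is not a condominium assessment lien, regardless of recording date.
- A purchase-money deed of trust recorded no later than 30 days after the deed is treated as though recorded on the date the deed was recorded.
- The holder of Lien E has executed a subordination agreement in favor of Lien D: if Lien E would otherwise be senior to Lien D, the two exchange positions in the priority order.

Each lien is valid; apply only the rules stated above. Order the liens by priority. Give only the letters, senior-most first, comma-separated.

Effective dates: A relates back to the deed date 3/20/2019.
As a condominium assessment lien, D is senior to every other lien.
Ordering the rest by effective date: E (4/30/2017), A (3/20/2019), C (5/27/2019), B (7/8/2019).
Since E is not senior to D, the subordination leaves the order unchanged.

D, E, A, C, B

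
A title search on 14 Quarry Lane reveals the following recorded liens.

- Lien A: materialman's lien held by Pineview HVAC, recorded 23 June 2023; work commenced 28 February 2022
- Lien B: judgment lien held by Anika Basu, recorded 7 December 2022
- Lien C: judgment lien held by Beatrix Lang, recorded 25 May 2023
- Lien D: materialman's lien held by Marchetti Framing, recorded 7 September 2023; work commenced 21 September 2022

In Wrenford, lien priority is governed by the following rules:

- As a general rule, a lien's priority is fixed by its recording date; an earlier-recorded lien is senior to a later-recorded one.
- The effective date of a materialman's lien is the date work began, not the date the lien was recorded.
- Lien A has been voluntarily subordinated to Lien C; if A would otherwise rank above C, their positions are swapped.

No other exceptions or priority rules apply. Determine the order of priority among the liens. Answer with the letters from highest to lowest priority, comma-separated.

Effective dates after the stated exceptions: A's effective date is 28 February 2022, when work began; D's effective date is 21 September 2022, when work began.
By effective date: A (28 February 2022), D (21 September 2022), B (7 December 2022), C (25 May 2023).
The subordination applies — A was senior to C — so A and C swap.

C, D, B, A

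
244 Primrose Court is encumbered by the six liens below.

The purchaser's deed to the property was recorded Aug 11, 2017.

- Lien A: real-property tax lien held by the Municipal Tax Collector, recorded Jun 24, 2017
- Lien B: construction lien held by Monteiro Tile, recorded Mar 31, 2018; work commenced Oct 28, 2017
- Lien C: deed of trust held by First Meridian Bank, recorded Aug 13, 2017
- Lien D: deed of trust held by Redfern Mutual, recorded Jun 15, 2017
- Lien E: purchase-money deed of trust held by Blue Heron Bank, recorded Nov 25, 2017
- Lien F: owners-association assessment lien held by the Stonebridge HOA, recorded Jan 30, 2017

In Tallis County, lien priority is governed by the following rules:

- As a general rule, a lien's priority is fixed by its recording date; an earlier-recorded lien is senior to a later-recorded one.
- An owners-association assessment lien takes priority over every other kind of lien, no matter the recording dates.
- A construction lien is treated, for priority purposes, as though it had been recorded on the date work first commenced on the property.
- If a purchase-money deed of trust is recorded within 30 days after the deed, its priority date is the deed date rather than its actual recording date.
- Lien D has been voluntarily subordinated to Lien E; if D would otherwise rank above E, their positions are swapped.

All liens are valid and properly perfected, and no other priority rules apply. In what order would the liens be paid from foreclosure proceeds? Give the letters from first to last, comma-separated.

F, E, A, C, B, D

Effective dates: B is treated as recorded Oct 28, 2017, the work-commencement date; E missed the 30-day window (106 days after the deed), so its recording date stands.
F is an owners-association assessment lien, so it outranks all other liens regardless of date.
Among the remaining liens, by effective date: D (Jun 15, 2017), A (Jun 24, 2017), C (Aug 13, 2017), B (Oct 28, 2017), E (Nov 25, 2017).
D would otherwise be senior to E, so under the subordination agreement D and E exchange positions.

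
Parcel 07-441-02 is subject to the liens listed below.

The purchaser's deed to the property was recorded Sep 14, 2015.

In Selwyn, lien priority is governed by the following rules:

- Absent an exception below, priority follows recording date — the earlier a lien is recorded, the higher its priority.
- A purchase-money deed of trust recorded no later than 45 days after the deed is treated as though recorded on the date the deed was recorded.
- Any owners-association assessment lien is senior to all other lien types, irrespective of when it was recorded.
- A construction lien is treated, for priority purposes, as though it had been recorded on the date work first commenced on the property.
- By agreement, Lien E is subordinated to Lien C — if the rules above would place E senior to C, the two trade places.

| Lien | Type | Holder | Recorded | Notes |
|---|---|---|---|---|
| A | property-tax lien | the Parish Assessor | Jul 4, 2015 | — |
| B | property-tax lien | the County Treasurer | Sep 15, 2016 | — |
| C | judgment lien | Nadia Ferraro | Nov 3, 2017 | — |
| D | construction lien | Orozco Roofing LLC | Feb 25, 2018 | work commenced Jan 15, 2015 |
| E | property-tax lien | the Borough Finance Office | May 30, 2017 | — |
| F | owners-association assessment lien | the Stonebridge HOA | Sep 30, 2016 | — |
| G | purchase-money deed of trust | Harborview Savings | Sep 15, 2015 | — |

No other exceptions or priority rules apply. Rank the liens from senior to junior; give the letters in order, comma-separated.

F, D, A, G, B, C, E

Effective dates after the stated exceptions: D's effective date is Jan 15, 2015, when work began; G's effective date is the deed date, Sep 14, 2015.
F is an owners-association assessment lien, so it outranks all other liens regardless of date.
Among the remaining liens, by effective date: D (Jan 15, 2015), A (Jul 4, 2015), G (Sep 14, 2015), B (Sep 15, 2016), E (May 30, 2017), C (Nov 3, 2017).
E would otherwise be senior to C, so under the subordination agreement E and C exchange positions.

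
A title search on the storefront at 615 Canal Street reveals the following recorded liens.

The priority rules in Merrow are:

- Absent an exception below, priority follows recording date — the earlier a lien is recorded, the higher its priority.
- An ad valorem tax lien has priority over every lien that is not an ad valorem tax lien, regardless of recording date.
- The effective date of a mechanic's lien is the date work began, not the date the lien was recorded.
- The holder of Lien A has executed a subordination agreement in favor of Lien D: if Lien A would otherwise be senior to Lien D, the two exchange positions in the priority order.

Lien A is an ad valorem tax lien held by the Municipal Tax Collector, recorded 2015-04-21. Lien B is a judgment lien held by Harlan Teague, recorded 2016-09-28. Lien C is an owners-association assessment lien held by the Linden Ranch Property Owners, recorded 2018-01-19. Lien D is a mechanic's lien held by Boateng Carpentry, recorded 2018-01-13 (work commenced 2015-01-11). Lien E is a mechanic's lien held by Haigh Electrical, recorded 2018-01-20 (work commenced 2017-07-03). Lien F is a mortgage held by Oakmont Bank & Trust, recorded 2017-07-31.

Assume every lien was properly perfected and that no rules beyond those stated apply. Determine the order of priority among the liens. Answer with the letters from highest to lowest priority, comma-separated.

D, A, B, E, F, C

Effective dates: D relates back to 2015-01-11 (work commenced); E relates back to 2017-07-03 (work commenced).
A is an ad valorem tax lien and takes priority over every other lien.
The other liens, earliest effective date first: D (2015-01-11), B (2016-09-28), E (2017-07-03), F (2017-07-31), C (2018-01-19).
Because A would otherwise rank above D, the subordination swaps them.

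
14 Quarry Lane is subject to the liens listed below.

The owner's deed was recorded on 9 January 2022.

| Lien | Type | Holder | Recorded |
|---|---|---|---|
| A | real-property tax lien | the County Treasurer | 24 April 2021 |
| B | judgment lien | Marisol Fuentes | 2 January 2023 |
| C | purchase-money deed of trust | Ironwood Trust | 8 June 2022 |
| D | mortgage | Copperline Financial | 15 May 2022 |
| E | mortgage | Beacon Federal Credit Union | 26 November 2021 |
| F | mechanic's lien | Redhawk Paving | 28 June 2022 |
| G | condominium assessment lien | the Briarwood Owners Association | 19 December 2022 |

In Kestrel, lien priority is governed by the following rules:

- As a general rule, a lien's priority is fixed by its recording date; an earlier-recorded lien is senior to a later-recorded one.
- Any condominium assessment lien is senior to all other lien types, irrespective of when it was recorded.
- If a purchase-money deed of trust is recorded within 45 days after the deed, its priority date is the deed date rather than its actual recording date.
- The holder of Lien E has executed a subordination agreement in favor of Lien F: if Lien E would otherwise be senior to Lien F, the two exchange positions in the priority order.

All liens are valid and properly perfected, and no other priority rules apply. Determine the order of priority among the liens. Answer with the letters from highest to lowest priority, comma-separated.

G, A, F, D, C, E, B

Effective dates: C was recorded 150 days after the deed, outside the 45-day window, so it keeps its recording date.
As a condominium assessment lien, G is senior to every other lien.
Among the remaining liens, by effective date: A (24 April 2021), E (26 November 2021), D (15 May 2022), C (8 June 2022), F (28 June 2022), B (2 January 2023).
E would otherwise be senior to F, so under the subordination agreement E and F exchange positions.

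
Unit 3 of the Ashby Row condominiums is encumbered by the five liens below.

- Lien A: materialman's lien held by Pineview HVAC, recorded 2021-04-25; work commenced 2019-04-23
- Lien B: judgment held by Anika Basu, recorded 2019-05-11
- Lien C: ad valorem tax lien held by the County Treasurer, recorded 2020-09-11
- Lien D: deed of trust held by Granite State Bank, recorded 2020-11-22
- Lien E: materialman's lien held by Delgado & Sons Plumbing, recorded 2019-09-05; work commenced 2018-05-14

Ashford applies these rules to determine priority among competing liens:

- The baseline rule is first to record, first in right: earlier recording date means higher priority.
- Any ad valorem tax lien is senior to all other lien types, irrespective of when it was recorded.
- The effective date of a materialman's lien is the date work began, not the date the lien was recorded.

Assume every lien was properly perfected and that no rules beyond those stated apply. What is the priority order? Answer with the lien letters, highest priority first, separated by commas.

C, E, A, B, D

First, effective dates: A's effective date is 2019-04-23, when work began; E's effective date is 2018-05-14, when work began.
As an ad valorem tax lien, C is senior to every other lien.
Ordering the rest by effective date: E (2018-05-14), A (2019-04-23), B (2019-05-11), D (2020-11-22).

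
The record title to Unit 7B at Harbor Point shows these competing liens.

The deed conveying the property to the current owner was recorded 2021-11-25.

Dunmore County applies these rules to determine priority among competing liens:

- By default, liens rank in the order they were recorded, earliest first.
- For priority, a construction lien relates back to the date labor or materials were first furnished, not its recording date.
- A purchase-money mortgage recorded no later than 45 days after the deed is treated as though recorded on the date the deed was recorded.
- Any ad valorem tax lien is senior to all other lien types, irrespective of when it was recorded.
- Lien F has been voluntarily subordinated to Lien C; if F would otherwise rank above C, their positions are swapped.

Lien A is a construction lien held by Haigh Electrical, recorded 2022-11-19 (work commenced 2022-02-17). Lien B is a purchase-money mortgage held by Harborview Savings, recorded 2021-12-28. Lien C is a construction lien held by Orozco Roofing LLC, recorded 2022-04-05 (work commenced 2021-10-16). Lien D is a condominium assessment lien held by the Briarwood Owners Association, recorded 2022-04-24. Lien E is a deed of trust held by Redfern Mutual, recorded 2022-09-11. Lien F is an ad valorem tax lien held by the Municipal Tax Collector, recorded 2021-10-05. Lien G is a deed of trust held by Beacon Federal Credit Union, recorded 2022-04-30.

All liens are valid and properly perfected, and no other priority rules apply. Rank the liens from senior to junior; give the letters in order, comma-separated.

C, F, B, A, D, G, E

Adjusting effective dates: A's effective date is 2022-02-17, when work began; B was recorded within the 45-day window, so its effective date is the deed date 2021-11-25; C is treated as recorded 2021-10-16, the work-commencement date.
F is an ad valorem tax lien and takes priority over every other lien.
The other liens, earliest effective date first: C (2021-10-16), B (2021-11-25), A (2022-02-17), D (2022-04-24), G (2022-04-30), E (2022-09-11).
F is senior to C before the subordination, so the two trade places.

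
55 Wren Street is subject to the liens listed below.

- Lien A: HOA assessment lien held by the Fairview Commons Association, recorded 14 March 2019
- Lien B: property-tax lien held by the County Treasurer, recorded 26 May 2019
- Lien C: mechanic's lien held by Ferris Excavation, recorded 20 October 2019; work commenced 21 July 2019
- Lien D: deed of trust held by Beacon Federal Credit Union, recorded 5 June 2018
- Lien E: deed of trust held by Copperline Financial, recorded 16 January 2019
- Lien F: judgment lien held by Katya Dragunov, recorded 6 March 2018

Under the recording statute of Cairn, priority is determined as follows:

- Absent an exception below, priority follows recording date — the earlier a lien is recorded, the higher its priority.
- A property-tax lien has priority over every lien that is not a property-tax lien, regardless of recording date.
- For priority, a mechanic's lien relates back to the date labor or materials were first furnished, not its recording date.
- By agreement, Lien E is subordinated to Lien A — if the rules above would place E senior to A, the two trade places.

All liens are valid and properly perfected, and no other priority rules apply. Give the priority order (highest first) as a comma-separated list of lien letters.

Effective dates after the stated exceptions: C's effective date is 21 July 2019, when work began.
As a property-tax lien, B is senior to every other lien.
Remaining liens by effective date: F (6 March 2018), D (5 June 2018), E (16 January 2019), A (14 March 2019), C (21 July 2019).
The subordination applies — E was senior to A — so E and A swap.

B, F, D, A, E, C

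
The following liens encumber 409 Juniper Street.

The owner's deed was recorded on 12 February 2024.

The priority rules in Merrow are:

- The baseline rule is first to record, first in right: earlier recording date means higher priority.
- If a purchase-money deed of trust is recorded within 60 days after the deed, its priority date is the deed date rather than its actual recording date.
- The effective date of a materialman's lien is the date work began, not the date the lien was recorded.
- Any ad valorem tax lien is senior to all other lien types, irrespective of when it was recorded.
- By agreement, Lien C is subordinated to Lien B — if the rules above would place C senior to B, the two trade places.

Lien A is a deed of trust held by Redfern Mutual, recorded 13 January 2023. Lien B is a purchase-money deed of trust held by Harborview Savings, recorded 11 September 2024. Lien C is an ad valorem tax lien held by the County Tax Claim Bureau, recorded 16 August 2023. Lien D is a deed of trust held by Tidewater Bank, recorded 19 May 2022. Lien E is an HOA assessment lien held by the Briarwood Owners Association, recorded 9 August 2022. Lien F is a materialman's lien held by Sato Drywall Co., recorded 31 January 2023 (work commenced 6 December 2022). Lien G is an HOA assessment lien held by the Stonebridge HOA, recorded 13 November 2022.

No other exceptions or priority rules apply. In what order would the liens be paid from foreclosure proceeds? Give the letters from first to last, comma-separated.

B, D, E, G, F, A, C

Effective dates: B was recorded 212 days after the deed, outside the 60-day window, so it keeps its recording date; F is treated as recorded 6 December 2022, the work-commencement date.
C, as an ad valorem tax lien, has superpriority and ranks first.
Remaining liens by effective date: D (19 May 2022), E (9 August 2022), G (13 November 2022), F (6 December 2022), A (13 January 2023), B (11 September 2024).
C would otherwise be senior to B, so under the subordination agreement C and B exchange positions.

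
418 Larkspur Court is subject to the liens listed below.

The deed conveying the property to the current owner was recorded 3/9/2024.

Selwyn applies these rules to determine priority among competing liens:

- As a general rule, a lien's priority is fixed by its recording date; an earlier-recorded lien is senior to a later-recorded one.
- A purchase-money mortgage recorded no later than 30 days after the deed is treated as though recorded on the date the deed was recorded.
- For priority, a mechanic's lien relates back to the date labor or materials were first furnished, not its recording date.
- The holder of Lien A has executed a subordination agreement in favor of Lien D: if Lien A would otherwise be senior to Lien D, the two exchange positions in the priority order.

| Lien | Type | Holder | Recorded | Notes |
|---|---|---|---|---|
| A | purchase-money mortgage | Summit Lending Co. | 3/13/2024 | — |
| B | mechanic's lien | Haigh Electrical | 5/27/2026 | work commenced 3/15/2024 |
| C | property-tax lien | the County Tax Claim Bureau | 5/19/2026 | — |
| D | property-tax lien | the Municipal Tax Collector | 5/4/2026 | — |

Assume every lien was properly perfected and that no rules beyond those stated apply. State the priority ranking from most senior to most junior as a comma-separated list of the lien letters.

Effective dates after the stated exceptions: A relates back to the deed date 3/9/2024; B relates back to 3/15/2024 (work commenced).
Ordering by effective date: A (3/9/2024), B (3/15/2024), D (5/4/2026), C (5/19/2026).
The subordination applies — A was senior to D — so A and D swap.

D, B, A, C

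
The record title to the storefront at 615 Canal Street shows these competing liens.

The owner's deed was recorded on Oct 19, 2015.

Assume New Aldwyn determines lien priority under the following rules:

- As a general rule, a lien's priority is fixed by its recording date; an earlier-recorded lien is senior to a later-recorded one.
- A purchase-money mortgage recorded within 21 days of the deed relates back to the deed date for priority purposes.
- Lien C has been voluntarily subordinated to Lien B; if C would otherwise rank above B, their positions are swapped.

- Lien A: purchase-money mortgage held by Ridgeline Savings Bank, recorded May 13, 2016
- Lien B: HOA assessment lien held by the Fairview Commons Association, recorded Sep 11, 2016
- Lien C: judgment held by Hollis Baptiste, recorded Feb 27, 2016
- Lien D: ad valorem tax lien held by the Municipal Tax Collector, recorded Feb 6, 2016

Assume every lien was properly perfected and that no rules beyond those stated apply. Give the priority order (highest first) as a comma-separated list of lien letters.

D, B, A, C

Effective dates: A was recorded 207 days after the deed — beyond 21 days — so no relation-back applies.
By effective date, earliest first: D (Feb 6, 2016), C (Feb 27, 2016), A (May 13, 2016), B (Sep 11, 2016).
C is senior to B before the subordination, so the two trade places.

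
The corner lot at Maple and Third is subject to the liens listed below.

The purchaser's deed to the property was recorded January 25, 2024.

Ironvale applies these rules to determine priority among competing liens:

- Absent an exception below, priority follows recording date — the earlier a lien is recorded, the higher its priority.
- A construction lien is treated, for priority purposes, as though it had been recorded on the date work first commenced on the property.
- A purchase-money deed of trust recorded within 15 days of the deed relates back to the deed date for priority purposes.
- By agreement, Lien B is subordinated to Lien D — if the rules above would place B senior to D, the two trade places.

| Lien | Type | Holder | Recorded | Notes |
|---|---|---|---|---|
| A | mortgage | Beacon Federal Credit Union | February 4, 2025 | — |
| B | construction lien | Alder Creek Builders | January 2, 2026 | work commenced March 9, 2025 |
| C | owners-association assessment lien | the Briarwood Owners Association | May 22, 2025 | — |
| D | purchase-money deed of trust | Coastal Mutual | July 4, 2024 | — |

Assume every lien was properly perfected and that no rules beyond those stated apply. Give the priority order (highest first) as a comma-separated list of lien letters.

Effective dates after the stated exceptions: B's effective date is March 9, 2025, when work began; D was recorded 161 days after the deed, outside the 15-day window, so it keeps its recording date.
By effective date, earliest first: D (July 4, 2024), A (February 4, 2025), B (March 9, 2025), C (May 22, 2025).
B already ranks below D; the subordination has no effect.

D, A, B, C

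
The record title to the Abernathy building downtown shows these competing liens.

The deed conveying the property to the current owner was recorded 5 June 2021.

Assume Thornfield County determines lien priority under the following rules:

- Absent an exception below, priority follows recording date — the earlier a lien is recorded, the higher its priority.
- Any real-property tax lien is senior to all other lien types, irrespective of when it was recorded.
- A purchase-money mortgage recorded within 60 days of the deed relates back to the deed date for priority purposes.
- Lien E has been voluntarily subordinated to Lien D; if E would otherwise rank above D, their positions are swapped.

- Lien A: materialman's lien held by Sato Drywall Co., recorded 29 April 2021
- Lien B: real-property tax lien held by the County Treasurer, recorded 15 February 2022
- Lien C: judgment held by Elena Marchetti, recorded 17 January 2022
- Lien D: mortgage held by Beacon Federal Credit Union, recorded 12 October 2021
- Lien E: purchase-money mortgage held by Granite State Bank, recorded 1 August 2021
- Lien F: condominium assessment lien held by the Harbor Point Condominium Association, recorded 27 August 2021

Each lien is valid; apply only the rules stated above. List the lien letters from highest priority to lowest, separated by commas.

First, effective dates: E's effective date is the deed date, 5 June 2021.
B is a real-property tax lien and takes priority over every other lien.
Among the remaining liens, by effective date: A (29 April 2021), E (5 June 2021), F (27 August 2021), D (12 October 2021), C (17 January 2022).
E would otherwise be senior to D, so under the subordination agreement E and D exchange positions.

B, A, D, F, E, C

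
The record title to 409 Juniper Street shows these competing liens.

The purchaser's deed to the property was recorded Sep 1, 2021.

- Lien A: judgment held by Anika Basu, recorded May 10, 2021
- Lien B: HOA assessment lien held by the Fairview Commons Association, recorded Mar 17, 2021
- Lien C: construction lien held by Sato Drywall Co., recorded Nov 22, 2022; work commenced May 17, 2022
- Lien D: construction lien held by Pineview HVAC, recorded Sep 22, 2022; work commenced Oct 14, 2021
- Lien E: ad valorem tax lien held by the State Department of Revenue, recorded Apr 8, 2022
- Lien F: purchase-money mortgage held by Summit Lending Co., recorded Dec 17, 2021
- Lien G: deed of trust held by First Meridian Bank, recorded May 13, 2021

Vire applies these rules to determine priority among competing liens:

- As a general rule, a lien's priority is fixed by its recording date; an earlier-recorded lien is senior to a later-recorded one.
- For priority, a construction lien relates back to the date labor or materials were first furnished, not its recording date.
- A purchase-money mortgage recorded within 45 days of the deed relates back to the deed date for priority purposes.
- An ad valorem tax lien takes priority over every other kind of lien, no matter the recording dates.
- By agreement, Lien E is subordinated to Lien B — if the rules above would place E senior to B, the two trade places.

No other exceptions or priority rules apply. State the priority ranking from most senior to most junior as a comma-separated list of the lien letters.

Effective dates after the stated exceptions: C is treated as recorded May 17, 2022, the work-commencement date; D relates back to Oct 14, 2021 (work commenced); F was recorded 107 days after the deed, outside the 45-day window, so it keeps its recording date.
As an ad valorem tax lien, E is senior to every other lien.
Remaining liens by effective date: B (Mar 17, 2021), A (May 10, 2021), G (May 13, 2021), D (Oct 14, 2021), F (Dec 17, 2021), C (May 17, 2022).
Because E would otherwise rank above B, the subordination swaps them.

B, E, A, G, D, F, C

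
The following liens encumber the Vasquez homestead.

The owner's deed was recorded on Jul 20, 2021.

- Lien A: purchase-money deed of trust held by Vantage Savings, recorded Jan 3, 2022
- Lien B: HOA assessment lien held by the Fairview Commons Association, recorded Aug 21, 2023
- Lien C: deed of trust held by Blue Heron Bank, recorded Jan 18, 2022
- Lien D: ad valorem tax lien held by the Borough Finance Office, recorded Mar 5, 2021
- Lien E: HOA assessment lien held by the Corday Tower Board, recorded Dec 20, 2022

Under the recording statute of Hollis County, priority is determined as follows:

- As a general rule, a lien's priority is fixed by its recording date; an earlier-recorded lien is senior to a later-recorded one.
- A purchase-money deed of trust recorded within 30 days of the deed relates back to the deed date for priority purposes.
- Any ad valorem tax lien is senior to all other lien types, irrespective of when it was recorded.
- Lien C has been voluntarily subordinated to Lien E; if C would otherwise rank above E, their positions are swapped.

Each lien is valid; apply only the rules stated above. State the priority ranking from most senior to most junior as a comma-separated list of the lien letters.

D, A, E, C, B

First, effective dates: A was recorded 167 days after the deed, outside the 30-day window, so it keeps its recording date.
D is an ad valorem tax lien and takes priority over every other lien.
The other liens, earliest effective date first: A (Jan 3, 2022), C (Jan 18, 2022), E (Dec 20, 2022), B (Aug 21, 2023).
C would otherwise be senior to E, so under the subordination agreement C and E exchange positions.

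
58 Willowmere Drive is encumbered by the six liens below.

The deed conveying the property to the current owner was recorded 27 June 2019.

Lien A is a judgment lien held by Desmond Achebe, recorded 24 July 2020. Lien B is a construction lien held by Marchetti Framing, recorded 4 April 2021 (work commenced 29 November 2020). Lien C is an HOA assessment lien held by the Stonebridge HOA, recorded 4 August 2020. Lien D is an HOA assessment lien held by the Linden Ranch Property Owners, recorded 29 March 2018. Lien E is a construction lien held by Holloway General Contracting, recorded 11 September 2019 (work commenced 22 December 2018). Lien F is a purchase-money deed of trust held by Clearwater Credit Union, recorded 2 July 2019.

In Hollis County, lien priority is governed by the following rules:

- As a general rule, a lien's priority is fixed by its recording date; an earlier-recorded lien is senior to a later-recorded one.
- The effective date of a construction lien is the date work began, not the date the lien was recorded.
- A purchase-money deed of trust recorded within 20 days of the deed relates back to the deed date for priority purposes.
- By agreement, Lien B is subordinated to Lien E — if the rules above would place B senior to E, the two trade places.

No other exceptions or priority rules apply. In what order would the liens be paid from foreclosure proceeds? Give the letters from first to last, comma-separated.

First, effective dates: B's effective date is 29 November 2020, when work began; E is treated as recorded 22 December 2018, the work-commencement date; F's effective date is the deed date, 27 June 2019.
By effective date: D (29 March 2018), E (22 December 2018), F (27 June 2019), A (24 July 2020), C (4 August 2020), B (29 November 2020).
B already ranks below E; the subordination has no effect.

D, E, F, A, C, B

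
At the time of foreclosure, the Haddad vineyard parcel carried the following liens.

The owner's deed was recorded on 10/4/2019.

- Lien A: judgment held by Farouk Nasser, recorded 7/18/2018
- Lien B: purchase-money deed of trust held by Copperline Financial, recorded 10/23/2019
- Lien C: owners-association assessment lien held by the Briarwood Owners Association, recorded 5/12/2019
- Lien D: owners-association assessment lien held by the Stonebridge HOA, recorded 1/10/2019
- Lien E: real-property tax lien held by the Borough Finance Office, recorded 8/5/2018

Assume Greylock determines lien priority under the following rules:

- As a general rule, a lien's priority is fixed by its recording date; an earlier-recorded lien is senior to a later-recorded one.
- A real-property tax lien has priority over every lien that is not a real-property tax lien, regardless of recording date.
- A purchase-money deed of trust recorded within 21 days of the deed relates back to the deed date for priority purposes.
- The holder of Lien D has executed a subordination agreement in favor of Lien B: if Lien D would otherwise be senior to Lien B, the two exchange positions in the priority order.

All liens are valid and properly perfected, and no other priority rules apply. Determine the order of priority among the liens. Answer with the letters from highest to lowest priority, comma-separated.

E, A, B, C, D

First, effective dates: B relates back to the deed date 10/4/2019.
E, as a real-property tax lien, has superpriority and ranks first.
Ordering the rest by effective date: A (7/18/2018), D (1/10/2019), C (5/12/2019), B (10/4/2019).
D is senior to B before the subordination, so the two trade places.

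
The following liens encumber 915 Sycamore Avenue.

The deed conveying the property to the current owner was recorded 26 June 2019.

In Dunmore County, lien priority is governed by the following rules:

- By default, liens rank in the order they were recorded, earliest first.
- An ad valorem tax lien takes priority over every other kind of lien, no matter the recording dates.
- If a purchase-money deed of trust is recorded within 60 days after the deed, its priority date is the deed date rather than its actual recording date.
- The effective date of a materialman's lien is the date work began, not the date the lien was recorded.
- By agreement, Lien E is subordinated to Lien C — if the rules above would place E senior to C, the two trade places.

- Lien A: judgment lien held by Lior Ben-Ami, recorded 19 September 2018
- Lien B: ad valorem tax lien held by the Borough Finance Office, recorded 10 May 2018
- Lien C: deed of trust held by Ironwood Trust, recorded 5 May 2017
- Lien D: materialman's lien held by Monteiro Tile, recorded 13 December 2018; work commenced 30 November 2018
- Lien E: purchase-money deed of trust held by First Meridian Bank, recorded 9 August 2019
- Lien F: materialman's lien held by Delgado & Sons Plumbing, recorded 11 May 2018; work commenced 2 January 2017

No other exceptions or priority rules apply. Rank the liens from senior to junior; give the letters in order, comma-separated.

Effective dates after the stated exceptions: D relates back to 30 November 2018 (work commenced); E's effective date is the deed date, 26 June 2019; F is treated as recorded 2 January 2017, the work-commencement date.
B, as an ad valorem tax lien, has superpriority and ranks first.
The other liens, earliest effective date first: F (2 January 2017), C (5 May 2017), A (19 September 2018), D (30 November 2018), E (26 June 2019).
E already ranks below C; the subordination has no effect.

B, F, C, A, D, E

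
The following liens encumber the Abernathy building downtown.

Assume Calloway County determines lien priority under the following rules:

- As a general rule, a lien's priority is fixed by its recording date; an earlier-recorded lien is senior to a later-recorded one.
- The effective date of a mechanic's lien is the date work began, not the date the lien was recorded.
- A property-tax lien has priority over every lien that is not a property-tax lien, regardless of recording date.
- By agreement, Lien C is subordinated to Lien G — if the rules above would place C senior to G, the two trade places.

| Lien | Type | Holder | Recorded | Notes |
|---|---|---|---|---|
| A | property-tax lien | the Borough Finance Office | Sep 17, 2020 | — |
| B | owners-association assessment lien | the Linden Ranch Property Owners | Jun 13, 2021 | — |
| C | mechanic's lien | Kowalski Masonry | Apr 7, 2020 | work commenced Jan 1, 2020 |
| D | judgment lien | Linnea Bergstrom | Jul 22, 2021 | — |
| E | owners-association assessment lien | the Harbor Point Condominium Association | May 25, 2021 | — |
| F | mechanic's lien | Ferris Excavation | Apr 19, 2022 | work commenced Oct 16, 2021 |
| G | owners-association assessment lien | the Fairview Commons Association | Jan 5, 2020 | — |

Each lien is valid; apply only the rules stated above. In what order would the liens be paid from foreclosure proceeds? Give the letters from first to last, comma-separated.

Adjusting effective dates: C's effective date is Jan 1, 2020, when work began; F's effective date is Oct 16, 2021, when work began.
A is a property-tax lien, so it outranks all other liens regardless of date.
Remaining liens by effective date: C (Jan 1, 2020), G (Jan 5, 2020), E (May 25, 2021), B (Jun 13, 2021), D (Jul 22, 2021), F (Oct 16, 2021).
C is senior to G before the subordination, so the two trade places.

A, G, C, E, B, D, F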